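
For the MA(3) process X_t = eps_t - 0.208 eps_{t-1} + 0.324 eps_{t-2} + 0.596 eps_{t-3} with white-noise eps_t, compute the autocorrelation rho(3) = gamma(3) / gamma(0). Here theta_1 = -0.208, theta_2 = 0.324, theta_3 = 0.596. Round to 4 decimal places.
\rho(3) = 0.3964

For an MA(q) process with theta_0 = 1, the autocovariance is
  gamma(k) = sigma^2 * sum_{i=0..q-k} theta_i * theta_{i+k},
and rho(k) = gamma(k) / gamma(0). Sigma^2 cancels.
  numerator   = (1)*(0.596) = 0.596.
  denominator = (1)^2 + (-0.208)^2 + (0.324)^2 + (0.596)^2 = 1.503456.
  rho(3) = 0.596 / 1.503456 = 0.3964.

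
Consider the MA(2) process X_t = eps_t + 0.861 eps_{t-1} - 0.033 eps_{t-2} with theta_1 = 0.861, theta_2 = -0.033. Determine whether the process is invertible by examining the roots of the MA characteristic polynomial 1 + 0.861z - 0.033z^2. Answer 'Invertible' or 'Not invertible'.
\text{Invertible}

The MA(q) characteristic polynomial is P(z) = 1 + 0.861z - 0.033z^2.
Invertibility requires all roots to lie outside the unit circle, i.e. |z| > 1 for every root.
Set 1 + (0.861) z + (-0.033) z^2 = 0, i.e. a z^2 + b z + c = 0 with a = -0.033, b = 0.861, c = 1.
Discriminant D = b^2 - 4ac = (0.861)^2 - 4*(-0.033)*1 = 0.741321 - (-0.132) = 0.873321.
D >= 0, so the roots are real: z = (-b +/- sqrt(D)) / (2a) = (-0.861 +/- 0.934516) / (-0.066).
  z_1 = (-0.861 + 0.934516) / (-0.066) = -1.1139,   |z_1| = 1.1139.
  z_2 = (-0.861 - 0.934516) / (-0.066) = 27.2048,   |z_2| = 27.2048.
Moduli of all roots: 1.1139, 27.2048.
All moduli strictly greater than 1? Yes.
Verdict: Invertible.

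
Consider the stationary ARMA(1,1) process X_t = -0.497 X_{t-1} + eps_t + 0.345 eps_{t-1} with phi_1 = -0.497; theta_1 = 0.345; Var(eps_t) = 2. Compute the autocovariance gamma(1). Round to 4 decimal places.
\gamma(1) = -0.3345

Multiply the model equation by X_{t-k} and take expectations. With theta_0 = psi_0 = 1 and psi_j the MA(infinity) weights, this gives
  gamma(k) - sum_i phi_i gamma(k-i) = c_k,
  c_k = sigma^2 * sum_{j=k..q} theta_j psi_{j-k}   (c_k = 0 for k > q),
using gamma(-m) = gamma(m).
psi-weights needed (psi_j = theta_j + sum_i phi_i psi_{j-i}):
  psi_1 = theta_1 + phi_1 = 0.345 + (-0.497) = -0.152
Right-hand sides:
  c_0 = sigma^2 (1 + theta_1 psi_1) = 2 * (1 + (0.345)(-0.152)) = 2 * 0.94756 = 1.89512
  c_1 = sigma^2 theta_1 = 2 * (0.345) = 0.69
  c_2 = 0
Equations for k = 0 and k = 1 (AR order 1):
  gamma(0) = phi_1 gamma(1) + c_0
  gamma(1) = phi_1 gamma(0) + c_1
Substituting the second into the first: gamma(0) (1 - phi_1^2) = c_0 + phi_1 c_1, so
  gamma(0) = (c_0 + phi_1 c_1) / (1 - phi_1^2) = (1.89512 + (-0.497)(0.69)) / (1 - (-0.497)^2) = 1.55219 / 0.752991 = 2.061366.
  gamma(1) = phi_1 gamma(0) + c_1 = (-0.497)(2.061366) + (0.69) = -0.334499.
Therefore gamma(1) = -0.3345 (to 4 decimal places).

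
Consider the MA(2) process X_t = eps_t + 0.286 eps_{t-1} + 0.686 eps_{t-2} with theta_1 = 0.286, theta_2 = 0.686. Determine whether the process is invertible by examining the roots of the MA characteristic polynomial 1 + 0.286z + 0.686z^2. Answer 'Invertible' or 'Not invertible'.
\text{Invertible}

The MA(q) characteristic polynomial is P(z) = 1 + 0.286z + 0.686z^2.
Invertibility requires all roots to lie outside the unit circle, i.e. |z| > 1 for every root.
Set 1 + (0.286) z + (0.686) z^2 = 0, i.e. a z^2 + b z + c = 0 with a = 0.686, b = 0.286, c = 1.
Discriminant D = b^2 - 4ac = (0.286)^2 - 4*(0.686)*1 = 0.081796 - (2.744) = -2.662204.
D < 0, so the roots are the complex-conjugate pair z = (-b +/- i sqrt(-D)) / (2a) = -0.2085 +/- 1.1892i.
For a conjugate pair |z|^2 = z * conj(z) = (product of roots) = c/a = 1/(0.686) = 1.457726, so |z| = sqrt(1.457726) = 1.2074 for both roots.
Moduli of all roots: 1.2074, 1.2074.
All moduli strictly greater than 1? Yes.
Verdict: Invertible.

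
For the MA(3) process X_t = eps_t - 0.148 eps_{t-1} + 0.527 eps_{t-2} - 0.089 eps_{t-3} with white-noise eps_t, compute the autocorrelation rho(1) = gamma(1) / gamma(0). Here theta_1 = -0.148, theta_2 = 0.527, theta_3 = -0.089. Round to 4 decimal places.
\rho(1) = -0.2087

For an MA(q) process with theta_0 = 1, the autocovariance is
  gamma(k) = sigma^2 * sum_{i=0..q-k} theta_i * theta_{i+k},
and rho(k) = gamma(k) / gamma(0). Sigma^2 cancels.
  numerator   = (1)*(-0.148) + (-0.148)*(0.527) + (0.527)*(-0.089) = -0.272899.
  denominator = (1)^2 + (-0.148)^2 + (0.527)^2 + (-0.089)^2 = 1.307554.
  rho(1) = -0.272899 / 1.307554 = -0.2087.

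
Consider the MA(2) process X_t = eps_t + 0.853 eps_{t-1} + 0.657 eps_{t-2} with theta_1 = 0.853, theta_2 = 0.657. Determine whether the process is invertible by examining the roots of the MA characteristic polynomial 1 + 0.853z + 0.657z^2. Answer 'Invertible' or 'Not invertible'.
\text{Invertible}

The MA(q) characteristic polynomial is P(z) = 1 + 0.853z + 0.657z^2.
Invertibility requires all roots to lie outside the unit circle, i.e. |z| > 1 for every root.
Set 1 + (0.853) z + (0.657) z^2 = 0, i.e. a z^2 + b z + c = 0 with a = 0.657, b = 0.853, c = 1.
Discriminant D = b^2 - 4ac = (0.853)^2 - 4*(0.657)*1 = 0.727609 - (2.628) = -1.900391.
D < 0, so the roots are the complex-conjugate pair z = (-b +/- i sqrt(-D)) / (2a) = -0.6492 +/- 1.0491i.
For a conjugate pair |z|^2 = z * conj(z) = (product of roots) = c/a = 1/(0.657) = 1.52207, so |z| = sqrt(1.52207) = 1.2337 for both roots.
Moduli of all roots: 1.2337, 1.2337.
All moduli strictly greater than 1? Yes.
Verdict: Invertible.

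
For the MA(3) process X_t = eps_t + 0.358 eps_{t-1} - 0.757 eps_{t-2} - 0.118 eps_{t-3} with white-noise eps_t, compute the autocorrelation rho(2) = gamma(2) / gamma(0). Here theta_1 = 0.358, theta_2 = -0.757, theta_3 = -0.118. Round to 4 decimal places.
\rho(2) = -0.4660

For an MA(q) process with theta_0 = 1, the autocovariance is
  gamma(k) = sigma^2 * sum_{i=0..q-k} theta_i * theta_{i+k},
and rho(k) = gamma(k) / gamma(0). Sigma^2 cancels.
  numerator   = (1)*(-0.757) + (0.358)*(-0.118) = -0.799244.
  denominator = (1)^2 + (0.358)^2 + (-0.757)^2 + (-0.118)^2 = 1.715137.
  rho(2) = -0.799244 / 1.715137 = -0.4660.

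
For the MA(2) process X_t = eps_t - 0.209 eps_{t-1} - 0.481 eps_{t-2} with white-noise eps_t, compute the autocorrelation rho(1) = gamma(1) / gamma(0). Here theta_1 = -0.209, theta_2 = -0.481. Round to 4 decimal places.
\rho(1) = -0.0851

For an MA(q) process with theta_0 = 1, the autocovariance is
  gamma(k) = sigma^2 * sum_{i=0..q-k} theta_i * theta_{i+k},
and rho(k) = gamma(k) / gamma(0). Sigma^2 cancels.
  numerator   = (1)*(-0.209) + (-0.209)*(-0.481) = -0.108471.
  denominator = (1)^2 + (-0.209)^2 + (-0.481)^2 = 1.275042.
  rho(1) = -0.108471 / 1.275042 = -0.0851.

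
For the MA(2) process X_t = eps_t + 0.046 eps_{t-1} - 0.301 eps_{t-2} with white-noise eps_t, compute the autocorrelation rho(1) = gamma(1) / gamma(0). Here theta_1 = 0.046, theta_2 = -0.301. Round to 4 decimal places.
\rho(1) = 0.0294

For an MA(q) process with theta_0 = 1, the autocovariance is
  gamma(k) = sigma^2 * sum_{i=0..q-k} theta_i * theta_{i+k},
and rho(k) = gamma(k) / gamma(0). Sigma^2 cancels.
  numerator   = (1)*(0.046) + (0.046)*(-0.301) = 0.032154.
  denominator = (1)^2 + (0.046)^2 + (-0.301)^2 = 1.092717.
  rho(1) = 0.032154 / 1.092717 = 0.0294.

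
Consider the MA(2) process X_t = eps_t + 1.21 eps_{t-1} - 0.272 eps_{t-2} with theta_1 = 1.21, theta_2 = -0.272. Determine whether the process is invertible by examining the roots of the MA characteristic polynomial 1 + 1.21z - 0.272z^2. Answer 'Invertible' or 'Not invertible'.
\text{Not invertible}

The MA(q) characteristic polynomial is P(z) = 1 + 1.21z - 0.272z^2.
Invertibility requires all roots to lie outside the unit circle, i.e. |z| > 1 for every root.
Set 1 + (1.21) z + (-0.272) z^2 = 0, i.e. a z^2 + b z + c = 0 with a = -0.272, b = 1.21, c = 1.
Discriminant D = b^2 - 4ac = (1.21)^2 - 4*(-0.272)*1 = 1.4641 - (-1.088) = 2.5521.
D >= 0, so the roots are real: z = (-b +/- sqrt(D)) / (2a) = (-1.21 +/- 1.597529) / (-0.544).
  z_1 = (-1.21 + 1.597529) / (-0.544) = -0.7124,   |z_1| = 0.7124.
  z_2 = (-1.21 - 1.597529) / (-0.544) = 5.1609,   |z_2| = 5.1609.
Moduli of all roots: 0.7124, 5.1609.
All moduli strictly greater than 1? No.
Verdict: Not invertible.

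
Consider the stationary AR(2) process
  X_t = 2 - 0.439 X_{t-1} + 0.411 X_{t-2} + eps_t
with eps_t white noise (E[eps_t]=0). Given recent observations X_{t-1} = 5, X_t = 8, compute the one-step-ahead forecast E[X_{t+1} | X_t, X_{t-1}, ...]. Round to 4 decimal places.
E[X_{t+1} \mid \mathcal F_t] = 0.5430

For an AR(p) model X_t = c + sum_i phi_i X_{t-i} + eps_t, the
one-step-ahead conditional mean is
  E[X_{t+1} | X_t, ...] = c + sum_i phi_i X_{t+1-i}.
Substitute known values:
  E[X_{t+1} | ...] = 2 + (-0.439) * (8) + (0.411) * (5)
                   = 0.5430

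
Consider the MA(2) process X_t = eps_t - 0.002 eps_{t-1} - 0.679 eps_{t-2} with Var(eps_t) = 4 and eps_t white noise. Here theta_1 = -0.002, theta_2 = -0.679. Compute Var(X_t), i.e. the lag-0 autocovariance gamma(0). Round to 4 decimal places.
\gamma(0) = 5.8442

For an MA(q) process X_t = eps_t + sum_i theta_i eps_{t-i} with
Var(eps_t) = sigma^2, the variance is
  gamma(0) = sigma^2 * (1 + sum_i theta_i^2).
  sum_i theta_i^2 = (-0.002)^2 + (-0.679)^2 = 0.000004 + 0.461041 = 0.461045.
  gamma(0) = 4 * (1 + 0.461045) = 4 * 1.461045 = 5.84418, which rounds to 5.8442.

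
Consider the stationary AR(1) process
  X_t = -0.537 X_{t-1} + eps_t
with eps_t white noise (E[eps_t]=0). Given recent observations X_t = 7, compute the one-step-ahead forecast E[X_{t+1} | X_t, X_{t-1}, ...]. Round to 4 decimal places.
E[X_{t+1} \mid \mathcal F_t] = -3.7590

For an AR(p) model X_t = c + sum_i phi_i X_{t-i} + eps_t, the
one-step-ahead conditional mean is
  E[X_{t+1} | X_t, ...] = c + sum_i phi_i X_{t+1-i}.
Substitute known values:
  E[X_{t+1} | ...] = (-0.537) * (7)
                   = -3.7590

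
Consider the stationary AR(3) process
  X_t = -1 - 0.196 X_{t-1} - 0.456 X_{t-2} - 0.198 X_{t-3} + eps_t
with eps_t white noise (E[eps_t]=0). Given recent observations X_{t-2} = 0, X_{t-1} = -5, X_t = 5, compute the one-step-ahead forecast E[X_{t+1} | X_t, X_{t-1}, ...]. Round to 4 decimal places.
E[X_{t+1} \mid \mathcal F_t] = 0.3000

For an AR(p) model X_t = c + sum_i phi_i X_{t-i} + eps_t, the
one-step-ahead conditional mean is
  E[X_{t+1} | X_t, ...] = c + sum_i phi_i X_{t+1-i}.
Substitute known values:
  E[X_{t+1} | ...] = -1 + (-0.196) * (5) + (-0.456) * (-5) + (-0.198) * (0)
                   = 0.3000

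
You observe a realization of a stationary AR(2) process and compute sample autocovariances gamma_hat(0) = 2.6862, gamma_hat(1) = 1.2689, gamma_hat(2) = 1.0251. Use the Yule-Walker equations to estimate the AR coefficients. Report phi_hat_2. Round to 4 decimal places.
\hat\phi_{2} = 0.2040

The Yule-Walker equations for an AR(p) process read, in matrix form,
  Gamma_p phi = r_p,   with   (Gamma_p)_{ij} = gamma(|i - j|),
                       (r_p)_i = gamma(i),   i,j = 1..p.
Substitute the sample gammas (Toeplitz matrix and right-hand side of size 2):
  Gamma_p = [[2.6862, 1.2689], [1.2689, 2.6862]]
  r_p     = [1.2689, 1.0251]
Written out:
  2.6862 phi_1 + 1.2689 phi_2 = 1.2689
  1.2689 phi_1 + 2.6862 phi_2 = 1.0251
Solve by Cramer's rule:
  det = gamma(0)^2 - gamma(1)^2 = (2.6862)^2 - (1.2689)^2 = 7.21567044 - 1.61010721 = 5.60556323
  phi_hat_1 = [gamma(1) gamma(0) - gamma(1) gamma(2)] / det = [(1.2689)(2.6862) - (1.2689)(1.0251)] / 5.60556323 = 2.10776979 / 5.60556323 = 0.376
  phi_hat_2 = [gamma(0) gamma(2) - gamma(1)^2] / det = [(2.6862)(1.0251) - (1.2689)^2] / 5.60556323 = 1.14351641 / 5.60556323 = 0.204
So phi_hat = [0.3760, 0.2040].
Therefore phi_hat_2 = 0.2040.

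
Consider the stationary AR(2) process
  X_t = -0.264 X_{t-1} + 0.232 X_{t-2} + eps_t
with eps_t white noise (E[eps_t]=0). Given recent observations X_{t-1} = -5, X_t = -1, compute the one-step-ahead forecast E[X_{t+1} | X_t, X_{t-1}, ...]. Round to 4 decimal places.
E[X_{t+1} \mid \mathcal F_t] = -0.8960

For an AR(p) model X_t = c + sum_i phi_i X_{t-i} + eps_t, the
one-step-ahead conditional mean is
  E[X_{t+1} | X_t, ...] = c + sum_i phi_i X_{t+1-i}.
Substitute known values:
  E[X_{t+1} | ...] = (-0.264) * (-1) + (0.232) * (-5)
                   = -0.8960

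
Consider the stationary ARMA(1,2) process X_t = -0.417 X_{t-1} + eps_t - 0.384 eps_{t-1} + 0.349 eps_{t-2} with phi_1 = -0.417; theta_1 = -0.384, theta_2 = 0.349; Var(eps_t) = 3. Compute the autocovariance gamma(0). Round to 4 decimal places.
\gamma(0) = 6.6189

Multiply the model equation by X_{t-k} and take expectations. With theta_0 = psi_0 = 1 and psi_j the MA(infinity) weights, this gives
  gamma(k) - sum_i phi_i gamma(k-i) = c_k,
  c_k = sigma^2 * sum_{j=k..q} theta_j psi_{j-k}   (c_k = 0 for k > q),
using gamma(-m) = gamma(m).
psi-weights needed (psi_j = theta_j + sum_i phi_i psi_{j-i}):
  psi_1 = theta_1 + phi_1 = -0.384 + (-0.417) = -0.801
  psi_2 = theta_2 + phi_1 psi_1 = 0.349 + (-0.417)(-0.801) = 0.683017
Right-hand sides:
  c_0 = sigma^2 (1 + theta_1 psi_1 + theta_2 psi_2) = 3 * (1 + (-0.384)(-0.801) + (0.349)(0.683017)) = 3 * 1.545957 = 4.637871
  c_1 = sigma^2 (theta_1 + theta_2 psi_1) = 3 * (-0.384 + (0.349)(-0.801)) = -1.990647
  c_2 = sigma^2 theta_2 = 3 * (0.349) = 1.047
Equations for k = 0 and k = 1 (AR order 1):
  gamma(0) = phi_1 gamma(1) + c_0
  gamma(1) = phi_1 gamma(0) + c_1
Substituting the second into the first: gamma(0) (1 - phi_1^2) = c_0 + phi_1 c_1, so
  gamma(0) = (c_0 + phi_1 c_1) / (1 - phi_1^2) = (4.637871 + (-0.417)(-1.990647)) / (1 - (-0.417)^2) = 5.467971 / 0.826111 = 6.61893.
Therefore gamma(0) = 6.6189 (to 4 decimal places).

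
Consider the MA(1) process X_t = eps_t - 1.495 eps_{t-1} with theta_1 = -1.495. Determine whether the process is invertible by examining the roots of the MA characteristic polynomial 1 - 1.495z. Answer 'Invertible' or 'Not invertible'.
\text{Not invertible}

The MA(q) characteristic polynomial is P(z) = 1 - 1.495z.
Invertibility requires all roots to lie outside the unit circle, i.e. |z| > 1 for every root.
This is linear in z: 1 + (-1.495) z = 0  =>  z = -1/(-1.495) = 0.668896,  |z| = 0.668896.
Moduli of all roots: 0.6689.
All moduli strictly greater than 1? No.
Verdict: Not invertible.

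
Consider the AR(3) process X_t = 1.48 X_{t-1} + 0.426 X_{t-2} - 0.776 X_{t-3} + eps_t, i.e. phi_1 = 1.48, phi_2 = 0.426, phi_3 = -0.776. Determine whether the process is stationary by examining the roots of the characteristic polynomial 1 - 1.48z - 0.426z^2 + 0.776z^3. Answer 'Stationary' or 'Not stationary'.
\text{Not stationary}

The AR(p) characteristic polynomial is P(z) = 1 - 1.48z - 0.426z^2 + 0.776z^3.
Stationarity requires all roots to lie outside the unit circle, i.e. |z| > 1 for every root.
Degree 3: look for a simple real root z0 first, then factor out (1 - z/z0) and solve the remaining quadratic.
Testing z0 = 1.25: P(1.25) = 1 + (-1.48)(1.25) + (-0.426)(1.25)^2 + (0.776)(1.25)^3
  = 1 + (-1.85) + (-0.665625) + (1.515625) = 0.  So z_0 = 1.25 is a root, |z_0| = 1.25.
Divide out the factor (1 - 0.8 z) = (1 - z/z0) (since 1/z0 = 0.8):
  P(z) = (1 - 0.8 z)(1 + (-0.68) z + (-0.97) z^2)
  [check: z-coef -0.68 - (0.8) = -1.48; z^2-coef -0.97 - (0.8)(-0.68) = -0.426; z^3-coef -(0.8)(-0.97) = 0.776.]
Remaining roots from the quadratic factor 1 + (-0.68) z + (-0.97) z^2:
  Set 1 + (-0.68) z + (-0.97) z^2 = 0, i.e. a z^2 + b z + c = 0 with a = -0.97, b = -0.68, c = 1.
  Discriminant D = b^2 - 4ac = (-0.68)^2 - 4*(-0.97)*1 = 0.4624 - (-3.88) = 4.3424.
  D >= 0, so the roots are real: z = (-b +/- sqrt(D)) / (2a) = (0.68 +/- 2.083843) / (-1.94).
    z_1 = (0.68 + 2.083843) / (-1.94) = -1.4247,   |z_1| = 1.4247.
    z_2 = (0.68 - 2.083843) / (-1.94) = 0.7236,   |z_2| = 0.7236.
Moduli of all roots: 1.2500, 1.4247, 0.7236.
All moduli strictly greater than 1? No.
Verdict: Not stationary.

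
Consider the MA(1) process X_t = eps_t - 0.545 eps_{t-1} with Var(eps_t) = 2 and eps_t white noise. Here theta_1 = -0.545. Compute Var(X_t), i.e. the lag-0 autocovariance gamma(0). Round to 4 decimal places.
\gamma(0) = 2.5941

For an MA(q) process X_t = eps_t + sum_i theta_i eps_{t-i} with
Var(eps_t) = sigma^2, the variance is
  gamma(0) = sigma^2 * (1 + sum_i theta_i^2).
  sum_i theta_i^2 = (-0.545)^2 = 0.297025.
  gamma(0) = 2 * (1 + 0.297025) = 2 * 1.297025 = 2.59405, which rounds to 2.5941.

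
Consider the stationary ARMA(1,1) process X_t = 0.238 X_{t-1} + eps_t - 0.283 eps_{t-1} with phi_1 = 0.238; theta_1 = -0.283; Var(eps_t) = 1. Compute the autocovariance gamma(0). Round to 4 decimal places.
\gamma(0) = 1.0021

Multiply the model equation by X_{t-k} and take expectations. With theta_0 = psi_0 = 1 and psi_j the MA(infinity) weights, this gives
  gamma(k) - sum_i phi_i gamma(k-i) = c_k,
  c_k = sigma^2 * sum_{j=k..q} theta_j psi_{j-k}   (c_k = 0 for k > q),
using gamma(-m) = gamma(m).
psi-weights needed (psi_j = theta_j + sum_i phi_i psi_{j-i}):
  psi_1 = theta_1 + phi_1 = -0.283 + (0.238) = -0.045
Right-hand sides:
  c_0 = sigma^2 (1 + theta_1 psi_1) = 1 * (1 + (-0.283)(-0.045)) = 1 * 1.012735 = 1.012735
  c_1 = sigma^2 theta_1 = 1 * (-0.283) = -0.283
  c_2 = 0
Equations for k = 0 and k = 1 (AR order 1):
  gamma(0) = phi_1 gamma(1) + c_0
  gamma(1) = phi_1 gamma(0) + c_1
Substituting the second into the first: gamma(0) (1 - phi_1^2) = c_0 + phi_1 c_1, so
  gamma(0) = (c_0 + phi_1 c_1) / (1 - phi_1^2) = (1.012735 + (0.238)(-0.283)) / (1 - (0.238)^2) = 0.945381 / 0.943356 = 1.002147.
Therefore gamma(0) = 1.0021 (to 4 decimal places).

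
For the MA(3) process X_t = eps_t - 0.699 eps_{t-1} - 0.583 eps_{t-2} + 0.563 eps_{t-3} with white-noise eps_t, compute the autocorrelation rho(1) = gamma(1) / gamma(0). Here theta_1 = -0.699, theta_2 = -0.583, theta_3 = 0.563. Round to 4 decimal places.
\rho(1) = -0.2888

For an MA(q) process with theta_0 = 1, the autocovariance is
  gamma(k) = sigma^2 * sum_{i=0..q-k} theta_i * theta_{i+k},
and rho(k) = gamma(k) / gamma(0). Sigma^2 cancels.
  numerator   = (1)*(-0.699) + (-0.699)*(-0.583) + (-0.583)*(0.563) = -0.619712.
  denominator = (1)^2 + (-0.699)^2 + (-0.583)^2 + (0.563)^2 = 2.145459.
  rho(1) = -0.619712 / 2.145459 = -0.2888.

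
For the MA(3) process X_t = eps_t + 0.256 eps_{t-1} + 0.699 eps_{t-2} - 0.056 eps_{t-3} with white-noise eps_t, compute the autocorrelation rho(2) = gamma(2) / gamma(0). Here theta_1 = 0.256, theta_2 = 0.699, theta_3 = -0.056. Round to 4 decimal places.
\rho(2) = 0.4397

For an MA(q) process with theta_0 = 1, the autocovariance is
  gamma(k) = sigma^2 * sum_{i=0..q-k} theta_i * theta_{i+k},
and rho(k) = gamma(k) / gamma(0). Sigma^2 cancels.
  numerator   = (1)*(0.699) + (0.256)*(-0.056) = 0.684664.
  denominator = (1)^2 + (0.256)^2 + (0.699)^2 + (-0.056)^2 = 1.557273.
  rho(2) = 0.684664 / 1.557273 = 0.4397.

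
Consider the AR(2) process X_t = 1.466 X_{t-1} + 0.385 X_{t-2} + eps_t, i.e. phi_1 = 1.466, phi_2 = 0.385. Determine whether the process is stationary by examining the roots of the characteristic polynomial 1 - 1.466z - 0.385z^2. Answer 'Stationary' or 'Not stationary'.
\text{Not stationary}

The AR(p) characteristic polynomial is P(z) = 1 - 1.466z - 0.385z^2.
Stationarity requires all roots to lie outside the unit circle, i.e. |z| > 1 for every root.
Set 1 + (-1.466) z + (-0.385) z^2 = 0, i.e. a z^2 + b z + c = 0 with a = -0.385, b = -1.466, c = 1.
Discriminant D = b^2 - 4ac = (-1.466)^2 - 4*(-0.385)*1 = 2.149156 - (-1.54) = 3.689156.
D >= 0, so the roots are real: z = (-b +/- sqrt(D)) / (2a) = (1.466 +/- 1.920718) / (-0.77).
  z_1 = (1.466 + 1.920718) / (-0.77) = -4.3983,   |z_1| = 4.3983.
  z_2 = (1.466 - 1.920718) / (-0.77) = 0.5905,   |z_2| = 0.5905.
Moduli of all roots: 4.3983, 0.5905.
All moduli strictly greater than 1? No.
Verdict: Not stationary.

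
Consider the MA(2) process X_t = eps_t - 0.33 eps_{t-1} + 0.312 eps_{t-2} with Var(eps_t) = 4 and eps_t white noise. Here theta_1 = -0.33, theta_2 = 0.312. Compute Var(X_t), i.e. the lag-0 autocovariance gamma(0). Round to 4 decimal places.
\gamma(0) = 4.8250

For an MA(q) process X_t = eps_t + sum_i theta_i eps_{t-i} with
Var(eps_t) = sigma^2, the variance is
  gamma(0) = sigma^2 * (1 + sum_i theta_i^2).
  sum_i theta_i^2 = (-0.33)^2 + (0.312)^2 = 0.1089 + 0.097344 = 0.206244.
  gamma(0) = 4 * (1 + 0.206244) = 4 * 1.206244 = 4.824976, which rounds to 4.8250.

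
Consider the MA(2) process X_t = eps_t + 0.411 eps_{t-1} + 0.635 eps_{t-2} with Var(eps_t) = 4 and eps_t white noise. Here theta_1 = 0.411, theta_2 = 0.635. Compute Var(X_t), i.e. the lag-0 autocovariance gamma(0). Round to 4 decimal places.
\gamma(0) = 6.2886

For an MA(q) process X_t = eps_t + sum_i theta_i eps_{t-i} with
Var(eps_t) = sigma^2, the variance is
  gamma(0) = sigma^2 * (1 + sum_i theta_i^2).
  sum_i theta_i^2 = (0.411)^2 + (0.635)^2 = 0.168921 + 0.403225 = 0.572146.
  gamma(0) = 4 * (1 + 0.572146) = 4 * 1.572146 = 6.288584, which rounds to 6.2886.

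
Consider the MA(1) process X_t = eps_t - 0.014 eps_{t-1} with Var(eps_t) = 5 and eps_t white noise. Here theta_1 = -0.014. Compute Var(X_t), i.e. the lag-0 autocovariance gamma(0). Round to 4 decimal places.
\gamma(0) = 5.0010

For an MA(q) process X_t = eps_t + sum_i theta_i eps_{t-i} with
Var(eps_t) = sigma^2, the variance is
  gamma(0) = sigma^2 * (1 + sum_i theta_i^2).
  sum_i theta_i^2 = (-0.014)^2 = 0.000196.
  gamma(0) = 5 * (1 + 0.000196) = 5 * 1.000196 = 5.00098, which rounds to 5.0010.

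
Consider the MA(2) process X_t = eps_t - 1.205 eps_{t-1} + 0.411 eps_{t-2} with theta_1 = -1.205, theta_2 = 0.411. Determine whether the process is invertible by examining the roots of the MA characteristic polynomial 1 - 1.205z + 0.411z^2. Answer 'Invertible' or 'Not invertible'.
\text{Invertible}

The MA(q) characteristic polynomial is P(z) = 1 - 1.205z + 0.411z^2.
Invertibility requires all roots to lie outside the unit circle, i.e. |z| > 1 for every root.
Set 1 + (-1.205) z + (0.411) z^2 = 0, i.e. a z^2 + b z + c = 0 with a = 0.411, b = -1.205, c = 1.
Discriminant D = b^2 - 4ac = (-1.205)^2 - 4*(0.411)*1 = 1.452025 - (1.644) = -0.191975.
D < 0, so the roots are the complex-conjugate pair z = (-b +/- i sqrt(-D)) / (2a) = 1.4659 +/- 0.533i.
For a conjugate pair |z|^2 = z * conj(z) = (product of roots) = c/a = 1/(0.411) = 2.43309, so |z| = sqrt(2.43309) = 1.5598 for both roots.
Moduli of all roots: 1.5598, 1.5598.
All moduli strictly greater than 1? Yes.
Verdict: Invertible.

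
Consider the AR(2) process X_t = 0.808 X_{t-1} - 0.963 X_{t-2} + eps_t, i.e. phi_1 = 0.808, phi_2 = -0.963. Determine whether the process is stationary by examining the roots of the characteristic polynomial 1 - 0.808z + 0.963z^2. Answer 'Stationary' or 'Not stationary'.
\text{Stationary}

The AR(p) characteristic polynomial is P(z) = 1 - 0.808z + 0.963z^2.
Stationarity requires all roots to lie outside the unit circle, i.e. |z| > 1 for every root.
Set 1 + (-0.808) z + (0.963) z^2 = 0, i.e. a z^2 + b z + c = 0 with a = 0.963, b = -0.808, c = 1.
Discriminant D = b^2 - 4ac = (-0.808)^2 - 4*(0.963)*1 = 0.652864 - (3.852) = -3.199136.
D < 0, so the roots are the complex-conjugate pair z = (-b +/- i sqrt(-D)) / (2a) = 0.4195 +/- 0.9287i.
For a conjugate pair |z|^2 = z * conj(z) = (product of roots) = c/a = 1/(0.963) = 1.038422, so |z| = sqrt(1.038422) = 1.019 for both roots.
Moduli of all roots: 1.0190, 1.0190.
All moduli strictly greater than 1? Yes.
Verdict: Stationary.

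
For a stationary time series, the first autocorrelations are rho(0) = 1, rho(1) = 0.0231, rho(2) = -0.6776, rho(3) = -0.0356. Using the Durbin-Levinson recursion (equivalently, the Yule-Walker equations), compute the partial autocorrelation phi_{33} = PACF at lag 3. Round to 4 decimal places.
\phi_{33} = 0.0118

The PACF at lag k is phi_{kk}, the last component of the solution
to the Yule-Walker system G_k phi = r_k where
  (G_k)_{ij} = rho(|i - j|), (r_k)_i = rho(i), i,j = 1..k.
Equivalently, Durbin-Levinson gives phi_{kk} iteratively:
  phi_{11} = rho(1)
  phi_{kk} = [rho(k) - sum_{j=1..k-1} phi_{k-1,j} rho(k-j)]
            / [1 - sum_{j=1..k-1} phi_{k-1,j} rho(j)],
  phi_{k,j} = phi_{k-1,j} - phi_{kk} phi_{k-1,k-j},  j = 1..k-1.
Step k = 1:
  phi_11 = rho(1) = 0.0231.
Step k = 2:
  phi_22 = [rho(2) - phi_11 rho(1)] / [1 - phi_11 rho(1)] = [-0.6776 - (0.0231)(0.0231)] / [1 - (0.0231)(0.0231)]
         = -0.67813361 / 0.99946639 = -0.678496.
  Update: phi_21 = phi_11 - phi_22 phi_11 = 0.0231 - (-0.678496)(0.0231) = 0.038773.
Step k = 3:
  phi_33 = [rho(3) - phi_21 rho(2) - phi_22 rho(1)] / [1 - phi_21 rho(1) - phi_22 rho(2)]
    numerator   = -0.0356 - (0.038773)(-0.6776) - (-0.678496)(0.0231) = 0.006346
    denominator = 1 - (0.038773)(0.0231) - (-0.678496)(-0.6776) = 0.53935568
  phi_33 = 0.006346 / 0.53935568 = 0.0118.
Therefore phi_{33} = 0.0118.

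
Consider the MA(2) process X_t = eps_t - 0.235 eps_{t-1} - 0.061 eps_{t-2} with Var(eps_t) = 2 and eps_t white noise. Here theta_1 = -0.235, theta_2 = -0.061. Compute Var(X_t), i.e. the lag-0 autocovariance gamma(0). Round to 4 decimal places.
\gamma(0) = 2.1179

For an MA(q) process X_t = eps_t + sum_i theta_i eps_{t-i} with
Var(eps_t) = sigma^2, the variance is
  gamma(0) = sigma^2 * (1 + sum_i theta_i^2).
  sum_i theta_i^2 = (-0.235)^2 + (-0.061)^2 = 0.055225 + 0.003721 = 0.058946.
  gamma(0) = 2 * (1 + 0.058946) = 2 * 1.058946 = 2.117892, which rounds to 2.1179.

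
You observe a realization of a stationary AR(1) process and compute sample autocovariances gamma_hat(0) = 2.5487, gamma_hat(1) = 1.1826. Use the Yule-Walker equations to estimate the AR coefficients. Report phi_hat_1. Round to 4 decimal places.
\hat\phi_{1} = 0.4640

The Yule-Walker equations for an AR(p) process read, in matrix form,
  Gamma_p phi = r_p,   with   (Gamma_p)_{ij} = gamma(|i - j|),
                       (r_p)_i = gamma(i),   i,j = 1..p.
Substitute the sample gammas (Toeplitz matrix and right-hand side of size 1):
  Gamma_p = [[2.5487]]
  r_p     = [1.1826]
With p = 1 this is the single equation gamma(0) phi_1 = gamma(1):
  phi_hat_1 = gamma(1) / gamma(0) = 1.1826 / 2.5487 = 0.4640.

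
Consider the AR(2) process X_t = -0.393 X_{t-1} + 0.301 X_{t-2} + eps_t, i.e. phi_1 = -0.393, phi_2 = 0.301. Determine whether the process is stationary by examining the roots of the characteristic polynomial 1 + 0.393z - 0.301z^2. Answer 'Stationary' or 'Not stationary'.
\text{Stationary}

The AR(p) characteristic polynomial is P(z) = 1 + 0.393z - 0.301z^2.
Stationarity requires all roots to lie outside the unit circle, i.e. |z| > 1 for every root.
Set 1 + (0.393) z + (-0.301) z^2 = 0, i.e. a z^2 + b z + c = 0 with a = -0.301, b = 0.393, c = 1.
Discriminant D = b^2 - 4ac = (0.393)^2 - 4*(-0.301)*1 = 0.154449 - (-1.204) = 1.358449.
D >= 0, so the roots are real: z = (-b +/- sqrt(D)) / (2a) = (-0.393 +/- 1.165525) / (-0.602).
  z_1 = (-0.393 + 1.165525) / (-0.602) = -1.2833,   |z_1| = 1.2833.
  z_2 = (-0.393 - 1.165525) / (-0.602) = 2.5889,   |z_2| = 2.5889.
Moduli of all roots: 1.2833, 2.5889.
All moduli strictly greater than 1? Yes.
Verdict: Stationary.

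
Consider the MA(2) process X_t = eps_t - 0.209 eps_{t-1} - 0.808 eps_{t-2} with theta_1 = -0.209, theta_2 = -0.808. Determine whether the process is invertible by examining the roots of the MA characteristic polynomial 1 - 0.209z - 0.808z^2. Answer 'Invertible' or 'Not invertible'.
\text{Not invertible}

The MA(q) characteristic polynomial is P(z) = 1 - 0.209z - 0.808z^2.
Invertibility requires all roots to lie outside the unit circle, i.e. |z| > 1 for every root.
Set 1 + (-0.209) z + (-0.808) z^2 = 0, i.e. a z^2 + b z + c = 0 with a = -0.808, b = -0.209, c = 1.
Discriminant D = b^2 - 4ac = (-0.209)^2 - 4*(-0.808)*1 = 0.043681 - (-3.232) = 3.275681.
D >= 0, so the roots are real: z = (-b +/- sqrt(D)) / (2a) = (0.209 +/- 1.809884) / (-1.616).
  z_1 = (0.209 + 1.809884) / (-1.616) = -1.2493,   |z_1| = 1.2493.
  z_2 = (0.209 - 1.809884) / (-1.616) = 0.9906,   |z_2| = 0.9906.
Moduli of all roots: 1.2493, 0.9906.
All moduli strictly greater than 1? No.
Verdict: Not invertible.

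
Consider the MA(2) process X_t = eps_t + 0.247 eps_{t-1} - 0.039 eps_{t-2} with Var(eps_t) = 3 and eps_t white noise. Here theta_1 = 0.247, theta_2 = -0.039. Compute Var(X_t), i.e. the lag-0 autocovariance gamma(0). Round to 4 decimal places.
\gamma(0) = 3.1876

For an MA(q) process X_t = eps_t + sum_i theta_i eps_{t-i} with
Var(eps_t) = sigma^2, the variance is
  gamma(0) = sigma^2 * (1 + sum_i theta_i^2).
  sum_i theta_i^2 = (0.247)^2 + (-0.039)^2 = 0.061009 + 0.001521 = 0.06253.
  gamma(0) = 3 * (1 + 0.06253) = 3 * 1.06253 = 3.18759, which rounds to 3.1876.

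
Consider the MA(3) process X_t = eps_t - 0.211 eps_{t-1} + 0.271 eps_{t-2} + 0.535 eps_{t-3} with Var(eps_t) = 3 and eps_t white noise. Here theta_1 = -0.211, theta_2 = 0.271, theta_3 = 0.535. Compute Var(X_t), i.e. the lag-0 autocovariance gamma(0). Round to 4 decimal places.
\gamma(0) = 4.2126

For an MA(q) process X_t = eps_t + sum_i theta_i eps_{t-i} with
Var(eps_t) = sigma^2, the variance is
  gamma(0) = sigma^2 * (1 + sum_i theta_i^2).
  sum_i theta_i^2 = (-0.211)^2 + (0.271)^2 + (0.535)^2 = 0.044521 + 0.073441 + 0.286225 = 0.404187.
  gamma(0) = 3 * (1 + 0.404187) = 3 * 1.404187 = 4.212561, which rounds to 4.2126.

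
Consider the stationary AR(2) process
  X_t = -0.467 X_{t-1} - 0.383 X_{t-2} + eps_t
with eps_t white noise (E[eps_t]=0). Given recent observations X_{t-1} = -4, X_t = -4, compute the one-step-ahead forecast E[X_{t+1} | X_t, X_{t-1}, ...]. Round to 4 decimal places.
E[X_{t+1} \mid \mathcal F_t] = 3.4000

For an AR(p) model X_t = c + sum_i phi_i X_{t-i} + eps_t, the
one-step-ahead conditional mean is
  E[X_{t+1} | X_t, ...] = c + sum_i phi_i X_{t+1-i}.
Substitute known values:
  E[X_{t+1} | ...] = (-0.467) * (-4) + (-0.383) * (-4)
                   = 3.4000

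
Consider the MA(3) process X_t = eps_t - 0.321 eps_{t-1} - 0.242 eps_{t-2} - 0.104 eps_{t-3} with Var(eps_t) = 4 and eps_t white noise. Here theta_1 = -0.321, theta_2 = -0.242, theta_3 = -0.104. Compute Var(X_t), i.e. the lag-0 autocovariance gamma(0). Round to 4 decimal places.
\gamma(0) = 4.6897

For an MA(q) process X_t = eps_t + sum_i theta_i eps_{t-i} with
Var(eps_t) = sigma^2, the variance is
  gamma(0) = sigma^2 * (1 + sum_i theta_i^2).
  sum_i theta_i^2 = (-0.321)^2 + (-0.242)^2 + (-0.104)^2 = 0.103041 + 0.058564 + 0.010816 = 0.172421.
  gamma(0) = 4 * (1 + 0.172421) = 4 * 1.172421 = 4.689684, which rounds to 4.6897.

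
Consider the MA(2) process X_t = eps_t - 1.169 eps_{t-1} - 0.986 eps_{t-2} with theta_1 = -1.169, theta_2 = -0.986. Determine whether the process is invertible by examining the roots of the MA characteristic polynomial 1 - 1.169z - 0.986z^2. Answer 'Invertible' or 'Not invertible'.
\text{Not invertible}

The MA(q) characteristic polynomial is P(z) = 1 - 1.169z - 0.986z^2.
Invertibility requires all roots to lie outside the unit circle, i.e. |z| > 1 for every root.
Set 1 + (-1.169) z + (-0.986) z^2 = 0, i.e. a z^2 + b z + c = 0 with a = -0.986, b = -1.169, c = 1.
Discriminant D = b^2 - 4ac = (-1.169)^2 - 4*(-0.986)*1 = 1.366561 - (-3.944) = 5.310561.
D >= 0, so the roots are real: z = (-b +/- sqrt(D)) / (2a) = (1.169 +/- 2.304465) / (-1.972).
  z_1 = (1.169 + 2.304465) / (-1.972) = -1.7614,   |z_1| = 1.7614.
  z_2 = (1.169 - 2.304465) / (-1.972) = 0.5758,   |z_2| = 0.5758.
Moduli of all roots: 1.7614, 0.5758.
All moduli strictly greater than 1? No.
Verdict: Not invertible.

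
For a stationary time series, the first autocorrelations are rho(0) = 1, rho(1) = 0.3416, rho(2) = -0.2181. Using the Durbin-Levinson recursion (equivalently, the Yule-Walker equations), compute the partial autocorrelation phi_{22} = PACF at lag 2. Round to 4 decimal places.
\phi_{22} = -0.3790

The PACF at lag k is phi_{kk}, the last component of the solution
to the Yule-Walker system G_k phi = r_k where
  (G_k)_{ij} = rho(|i - j|), (r_k)_i = rho(i), i,j = 1..k.
Equivalently, Durbin-Levinson gives phi_{kk} iteratively:
  phi_{11} = rho(1)
  phi_{kk} = [rho(k) - sum_{j=1..k-1} phi_{k-1,j} rho(k-j)]
            / [1 - sum_{j=1..k-1} phi_{k-1,j} rho(j)],
  phi_{k,j} = phi_{k-1,j} - phi_{kk} phi_{k-1,k-j},  j = 1..k-1.
Step k = 1:
  phi_11 = rho(1) = 0.3416.
Step k = 2:
  phi_22 = [rho(2) - phi_11 rho(1)] / [1 - phi_11 rho(1)] = [-0.2181 - (0.3416)(0.3416)] / [1 - (0.3416)(0.3416)]
         = -0.33479056 / 0.88330944 = -0.379.
Therefore phi_{22} = -0.3790.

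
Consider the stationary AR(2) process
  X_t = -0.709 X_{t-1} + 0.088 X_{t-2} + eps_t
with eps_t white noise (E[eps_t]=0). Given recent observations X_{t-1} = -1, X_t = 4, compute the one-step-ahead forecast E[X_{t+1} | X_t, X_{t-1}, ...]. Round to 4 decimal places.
E[X_{t+1} \mid \mathcal F_t] = -2.9240

For an AR(p) model X_t = c + sum_i phi_i X_{t-i} + eps_t, the
one-step-ahead conditional mean is
  E[X_{t+1} | X_t, ...] = c + sum_i phi_i X_{t+1-i}.
Substitute known values:
  E[X_{t+1} | ...] = (-0.709) * (4) + (0.088) * (-1)
                   = -2.9240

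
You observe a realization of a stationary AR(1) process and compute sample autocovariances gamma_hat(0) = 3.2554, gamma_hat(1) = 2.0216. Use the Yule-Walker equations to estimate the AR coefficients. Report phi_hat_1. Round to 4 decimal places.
\hat\phi_{1} = 0.6210

The Yule-Walker equations for an AR(p) process read, in matrix form,
  Gamma_p phi = r_p,   with   (Gamma_p)_{ij} = gamma(|i - j|),
                       (r_p)_i = gamma(i),   i,j = 1..p.
Substitute the sample gammas (Toeplitz matrix and right-hand side of size 1):
  Gamma_p = [[3.2554]]
  r_p     = [2.0216]
With p = 1 this is the single equation gamma(0) phi_1 = gamma(1):
  phi_hat_1 = gamma(1) / gamma(0) = 2.0216 / 3.2554 = 0.6210.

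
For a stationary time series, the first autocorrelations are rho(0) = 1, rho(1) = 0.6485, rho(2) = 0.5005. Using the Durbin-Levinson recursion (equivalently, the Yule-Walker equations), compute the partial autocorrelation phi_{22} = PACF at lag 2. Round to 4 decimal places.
\phi_{22} = 0.1380

The PACF at lag k is phi_{kk}, the last component of the solution
to the Yule-Walker system G_k phi = r_k where
  (G_k)_{ij} = rho(|i - j|), (r_k)_i = rho(i), i,j = 1..k.
Equivalently, Durbin-Levinson gives phi_{kk} iteratively:
  phi_{11} = rho(1)
  phi_{kk} = [rho(k) - sum_{j=1..k-1} phi_{k-1,j} rho(k-j)]
            / [1 - sum_{j=1..k-1} phi_{k-1,j} rho(j)],
  phi_{k,j} = phi_{k-1,j} - phi_{kk} phi_{k-1,k-j},  j = 1..k-1.
Step k = 1:
  phi_11 = rho(1) = 0.6485.
Step k = 2:
  phi_22 = [rho(2) - phi_11 rho(1)] / [1 - phi_11 rho(1)] = [0.5005 - (0.6485)(0.6485)] / [1 - (0.6485)(0.6485)]
         = 0.07994775 / 0.57944775 = 0.138.
Therefore phi_{22} = 0.1380.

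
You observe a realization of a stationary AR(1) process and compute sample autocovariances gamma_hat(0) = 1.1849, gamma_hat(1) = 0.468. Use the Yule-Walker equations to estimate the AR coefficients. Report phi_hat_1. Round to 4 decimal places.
\hat\phi_{1} = 0.3950

The Yule-Walker equations for an AR(p) process read, in matrix form,
  Gamma_p phi = r_p,   with   (Gamma_p)_{ij} = gamma(|i - j|),
                       (r_p)_i = gamma(i),   i,j = 1..p.
Substitute the sample gammas (Toeplitz matrix and right-hand side of size 1):
  Gamma_p = [[1.1849]]
  r_p     = [0.468]
With p = 1 this is the single equation gamma(0) phi_1 = gamma(1):
  phi_hat_1 = gamma(1) / gamma(0) = 0.468 / 1.1849 = 0.3950.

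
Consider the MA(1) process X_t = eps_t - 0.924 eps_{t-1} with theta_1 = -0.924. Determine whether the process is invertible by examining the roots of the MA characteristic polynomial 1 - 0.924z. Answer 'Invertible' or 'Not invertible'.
\text{Invertible}

The MA(q) characteristic polynomial is P(z) = 1 - 0.924z.
Invertibility requires all roots to lie outside the unit circle, i.e. |z| > 1 for every root.
This is linear in z: 1 + (-0.924) z = 0  =>  z = -1/(-0.924) = 1.082251,  |z| = 1.082251.
Moduli of all roots: 1.0823.
All moduli strictly greater than 1? Yes.
Verdict: Invertible.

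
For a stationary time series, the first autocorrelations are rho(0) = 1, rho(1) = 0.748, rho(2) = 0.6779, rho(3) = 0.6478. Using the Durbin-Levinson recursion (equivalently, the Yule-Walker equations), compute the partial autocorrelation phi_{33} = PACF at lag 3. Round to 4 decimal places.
\phi_{33} = 0.1859

The PACF at lag k is phi_{kk}, the last component of the solution
to the Yule-Walker system G_k phi = r_k where
  (G_k)_{ij} = rho(|i - j|), (r_k)_i = rho(i), i,j = 1..k.
Equivalently, Durbin-Levinson gives phi_{kk} iteratively:
  phi_{11} = rho(1)
  phi_{kk} = [rho(k) - sum_{j=1..k-1} phi_{k-1,j} rho(k-j)]
            / [1 - sum_{j=1..k-1} phi_{k-1,j} rho(j)],
  phi_{k,j} = phi_{k-1,j} - phi_{kk} phi_{k-1,k-j},  j = 1..k-1.
Step k = 1:
  phi_11 = rho(1) = 0.748.
Step k = 2:
  phi_22 = [rho(2) - phi_11 rho(1)] / [1 - phi_11 rho(1)] = [0.6779 - (0.748)(0.748)] / [1 - (0.748)(0.748)]
         = 0.118396 / 0.440496 = 0.268779.
  Update: phi_21 = phi_11 - phi_22 phi_11 = 0.748 - (0.268779)(0.748) = 0.546953.
Step k = 3:
  phi_33 = [rho(3) - phi_21 rho(2) - phi_22 rho(1)] / [1 - phi_21 rho(1) - phi_22 rho(2)]
    numerator   = 0.6478 - (0.546953)(0.6779) - (0.268779)(0.748) = 0.0759737
    denominator = 1 - (0.546953)(0.748) - (0.268779)(0.6779) = 0.40867366
  phi_33 = 0.0759737 / 0.40867366 = 0.1859.
Therefore phi_{33} = 0.1859.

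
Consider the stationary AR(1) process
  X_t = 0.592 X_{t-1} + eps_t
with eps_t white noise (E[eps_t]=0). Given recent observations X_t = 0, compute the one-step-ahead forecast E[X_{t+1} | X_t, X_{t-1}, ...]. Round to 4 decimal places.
E[X_{t+1} \mid \mathcal F_t] = 0.0000

For an AR(p) model X_t = c + sum_i phi_i X_{t-i} + eps_t, the
one-step-ahead conditional mean is
  E[X_{t+1} | X_t, ...] = c + sum_i phi_i X_{t+1-i}.
Substitute known values:
  E[X_{t+1} | ...] = (0.592) * (0)
                   = 0.0000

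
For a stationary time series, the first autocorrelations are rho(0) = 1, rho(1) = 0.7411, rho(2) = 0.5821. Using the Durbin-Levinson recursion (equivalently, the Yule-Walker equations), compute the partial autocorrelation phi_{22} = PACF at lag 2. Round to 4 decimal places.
\phi_{22} = 0.0729

The PACF at lag k is phi_{kk}, the last component of the solution
to the Yule-Walker system G_k phi = r_k where
  (G_k)_{ij} = rho(|i - j|), (r_k)_i = rho(i), i,j = 1..k.
Equivalently, Durbin-Levinson gives phi_{kk} iteratively:
  phi_{11} = rho(1)
  phi_{kk} = [rho(k) - sum_{j=1..k-1} phi_{k-1,j} rho(k-j)]
            / [1 - sum_{j=1..k-1} phi_{k-1,j} rho(j)],
  phi_{k,j} = phi_{k-1,j} - phi_{kk} phi_{k-1,k-j},  j = 1..k-1.
Step k = 1:
  phi_11 = rho(1) = 0.7411.
Step k = 2:
  phi_22 = [rho(2) - phi_11 rho(1)] / [1 - phi_11 rho(1)] = [0.5821 - (0.7411)(0.7411)] / [1 - (0.7411)(0.7411)]
         = 0.03287079 / 0.45077079 = 0.0729.
Therefore phi_{22} = 0.0729.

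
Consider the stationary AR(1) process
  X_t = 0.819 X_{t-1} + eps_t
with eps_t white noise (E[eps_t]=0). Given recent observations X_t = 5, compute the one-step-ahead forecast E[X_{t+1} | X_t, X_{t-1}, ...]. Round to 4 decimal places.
E[X_{t+1} \mid \mathcal F_t] = 4.0950

For an AR(p) model X_t = c + sum_i phi_i X_{t-i} + eps_t, the
one-step-ahead conditional mean is
  E[X_{t+1} | X_t, ...] = c + sum_i phi_i X_{t+1-i}.
Substitute known values:
  E[X_{t+1} | ...] = (0.819) * (5)
                   = 4.0950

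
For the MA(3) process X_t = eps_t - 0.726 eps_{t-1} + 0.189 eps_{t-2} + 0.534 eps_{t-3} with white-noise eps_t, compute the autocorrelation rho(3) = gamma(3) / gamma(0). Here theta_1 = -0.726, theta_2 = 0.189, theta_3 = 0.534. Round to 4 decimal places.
\rho(3) = 0.2890

For an MA(q) process with theta_0 = 1, the autocovariance is
  gamma(k) = sigma^2 * sum_{i=0..q-k} theta_i * theta_{i+k},
and rho(k) = gamma(k) / gamma(0). Sigma^2 cancels.
  numerator   = (1)*(0.534) = 0.534.
  denominator = (1)^2 + (-0.726)^2 + (0.189)^2 + (0.534)^2 = 1.847953.
  rho(3) = 0.534 / 1.847953 = 0.2890.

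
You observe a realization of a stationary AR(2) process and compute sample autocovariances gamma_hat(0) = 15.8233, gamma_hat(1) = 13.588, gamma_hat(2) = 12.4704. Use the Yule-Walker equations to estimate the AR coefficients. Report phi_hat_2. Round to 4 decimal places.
\hat\phi_{2} = 0.1930

The Yule-Walker equations for an AR(p) process read, in matrix form,
  Gamma_p phi = r_p,   with   (Gamma_p)_{ij} = gamma(|i - j|),
                       (r_p)_i = gamma(i),   i,j = 1..p.
Substitute the sample gammas (Toeplitz matrix and right-hand side of size 2):
  Gamma_p = [[15.8233, 13.588], [13.588, 15.8233]]
  r_p     = [13.588, 12.4704]
Written out:
  15.8233 phi_1 + 13.588 phi_2 = 13.588
  13.588 phi_1 + 15.8233 phi_2 = 12.4704
Solve by Cramer's rule:
  det = gamma(0)^2 - gamma(1)^2 = (15.8233)^2 - (13.588)^2 = 250.37682289 - 184.633744 = 65.74307889
  phi_hat_1 = [gamma(1) gamma(0) - gamma(1) gamma(2)] / det = [(13.588)(15.8233) - (13.588)(12.4704)] / 65.74307889 = 45.5592052 / 65.74307889 = 0.693
  phi_hat_2 = [gamma(0) gamma(2) - gamma(1)^2] / det = [(15.8233)(12.4704) - (13.588)^2] / 65.74307889 = 12.68913632 / 65.74307889 = 0.193
So phi_hat = [0.6930, 0.1930].
Therefore phi_hat_2 = 0.1930.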